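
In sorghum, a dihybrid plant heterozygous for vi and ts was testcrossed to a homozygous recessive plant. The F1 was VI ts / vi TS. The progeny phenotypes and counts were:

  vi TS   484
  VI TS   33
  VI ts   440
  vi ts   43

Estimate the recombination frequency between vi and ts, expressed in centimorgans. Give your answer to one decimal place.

7.6 centimorgans

The recombinant classes are VI TS and vi ts: 33 + 43 = 76.
Recombination frequency = 76/1000 = 0.0760 ≈ 7.6%, i.e. 7.6 centimorgans.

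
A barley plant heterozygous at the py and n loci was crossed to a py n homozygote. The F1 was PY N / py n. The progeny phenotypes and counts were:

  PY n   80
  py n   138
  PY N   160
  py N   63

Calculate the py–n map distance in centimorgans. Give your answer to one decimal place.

The recombinant classes are PY n and py N: 80 + 63 = 143.
Recombination frequency = 143/441 = 0.3243 ≈ 32.4%, i.e. 32.4 centimorgans.

32.4 centimorgans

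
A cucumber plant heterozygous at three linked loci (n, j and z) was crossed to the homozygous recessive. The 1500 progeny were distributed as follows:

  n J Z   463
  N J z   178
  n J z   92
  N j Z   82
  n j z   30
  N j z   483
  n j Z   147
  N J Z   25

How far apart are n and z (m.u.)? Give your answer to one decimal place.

The two most frequent reciprocal classes, N j z and n J Z, are the parental types, so the F1 was N j z / n J Z.
The two rarest classes, n j z and N J Z, are the double crossovers. Comparing them with the parentals, only the n allele has switched, so n is the middle locus and the order is j – n – z.
Crossovers in the n–z interval produce the single-crossover classes N j Z and n J z (82 + 92 = 174) plus the double crossovers (55).
RF(n–z) = (174 + 55) / 1500 = 229/1500 = 0.1527 → 15.3 m.u.

15.3 m.u.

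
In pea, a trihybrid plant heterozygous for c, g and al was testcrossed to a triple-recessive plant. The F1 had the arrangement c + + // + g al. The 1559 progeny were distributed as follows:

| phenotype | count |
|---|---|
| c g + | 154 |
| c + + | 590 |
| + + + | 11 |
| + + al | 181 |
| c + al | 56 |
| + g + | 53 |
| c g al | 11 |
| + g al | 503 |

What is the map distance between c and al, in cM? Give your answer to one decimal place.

The two rarest classes, + + + and c g al, are the double crossovers. Comparing them with the parentals, only the c allele has switched, so c is the middle locus and the order is al – c – g.
Crossovers in the al–c interval produce the single-crossover classes c + al and + g + (56 + 53 = 109) plus the double crossovers (22).
RF(al–c) = (109 + 22) / 1559 = 131/1559 = 0.0840 → 8.4 cM.

8.4 cM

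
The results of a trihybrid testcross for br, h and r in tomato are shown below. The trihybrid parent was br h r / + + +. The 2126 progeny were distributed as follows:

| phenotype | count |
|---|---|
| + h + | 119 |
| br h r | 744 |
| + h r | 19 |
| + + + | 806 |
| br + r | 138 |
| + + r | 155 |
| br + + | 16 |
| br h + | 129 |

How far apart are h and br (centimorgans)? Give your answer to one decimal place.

The two rarest classes, + h r and br + +, are the double crossovers. Comparing them with the parentals, only the br allele has switched, so br is the middle locus and the order is h – br – r.
Crossovers in the h–br interval produce the single-crossover classes br + r and + h + (138 + 119 = 257) plus the double crossovers (35).
RF(h–br) = (257 + 35) / 2126 = 292/2126 = 0.1373 → 13.7 centimorgans.

13.7 centimorgans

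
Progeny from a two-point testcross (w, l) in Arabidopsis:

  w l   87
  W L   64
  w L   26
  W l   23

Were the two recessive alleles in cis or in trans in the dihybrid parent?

cis

The two most frequent classes are W L (64) and w l (87); these are the parental (non-recombinant) types.
So the F1 carried W L on one chromosome and w l on the other — the recessive alleles are on the same chromosome (cis / coupling).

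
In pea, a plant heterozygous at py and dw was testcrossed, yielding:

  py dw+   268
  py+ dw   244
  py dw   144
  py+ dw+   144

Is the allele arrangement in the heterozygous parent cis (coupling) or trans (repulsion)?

trans

The two most frequent classes are py+ dw (244) and py dw+ (268); these are the parental (non-recombinant) types.
So the F1 carried py+ dw on one chromosome and py dw+ on the other — the recessive alleles are on opposite chromosomes (trans / repulsion).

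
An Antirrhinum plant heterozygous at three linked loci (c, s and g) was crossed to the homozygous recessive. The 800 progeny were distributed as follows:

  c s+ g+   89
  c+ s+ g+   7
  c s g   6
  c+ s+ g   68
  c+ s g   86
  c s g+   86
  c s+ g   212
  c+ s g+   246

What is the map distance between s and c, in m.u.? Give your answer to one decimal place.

20.9 m.u.

The two most frequent reciprocal classes, c+ s g+ and c s+ g, are the parental types, so the F1 was c+ s g+ / c s+ g.
The two rarest classes, c+ s+ g+ and c s g, are the double crossovers. Comparing them with the parentals, only the s allele has switched, so s is the middle locus and the order is g – s – c.
Crossovers in the s–c interval produce the single-crossover classes c s g+ and c+ s+ g (86 + 68 = 154) plus the double crossovers (13).
RF(s–c) = (154 + 13) / 800 = 167/800 = 0.2087 → 20.9 m.u.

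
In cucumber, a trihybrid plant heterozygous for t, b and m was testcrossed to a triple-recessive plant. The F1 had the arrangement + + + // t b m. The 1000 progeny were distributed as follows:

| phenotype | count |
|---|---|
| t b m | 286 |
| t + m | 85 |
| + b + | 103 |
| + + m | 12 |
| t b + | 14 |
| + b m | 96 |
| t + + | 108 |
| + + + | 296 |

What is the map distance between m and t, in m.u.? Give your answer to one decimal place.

The two rarest classes, + + m and t b +, are the double crossovers. Comparing them with the parentals, only the m allele has switched, so m is the middle locus and the order is b – m – t.
Crossovers in the m–t interval produce the single-crossover classes t + + and + b m (108 + 96 = 204) plus the double crossovers (26).
RF(m–t) = (204 + 26) / 1000 = 230/1000 = 0.2300 → 23.0 m.u.

23.0 m.u.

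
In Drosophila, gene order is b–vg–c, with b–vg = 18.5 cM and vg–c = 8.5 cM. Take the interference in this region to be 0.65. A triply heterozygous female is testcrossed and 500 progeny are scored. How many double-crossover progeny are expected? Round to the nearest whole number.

Map distances give recombination frequencies of 0.185 and 0.085 for the two intervals.
With interference 0.65 (so coincidence = 0.35), expected double-crossover frequency = 0.185 × 0.085 × 0.35 = 0.00550.
Expected number = 0.00550 × 500 = 2.75 ≈ 3.

3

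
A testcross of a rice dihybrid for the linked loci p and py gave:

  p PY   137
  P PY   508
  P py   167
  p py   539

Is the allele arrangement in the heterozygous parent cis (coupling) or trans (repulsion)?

cis

The two most frequent classes are P PY (508) and p py (539); these are the parental (non-recombinant) types.
So the F1 carried P PY on one chromosome and p py on the other — the recessive alleles are on the same chromosome (cis / coupling).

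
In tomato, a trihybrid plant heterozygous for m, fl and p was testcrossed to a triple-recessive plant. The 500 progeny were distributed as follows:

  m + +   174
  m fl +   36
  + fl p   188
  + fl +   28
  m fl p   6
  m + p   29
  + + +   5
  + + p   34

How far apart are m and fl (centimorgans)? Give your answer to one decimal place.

16.2 centimorgans

The two most frequent reciprocal classes, + fl p and m + +, are the parental types, so the F1 was + fl p / m + +.
The two rarest classes, m fl p and + + +, are the double crossovers. Comparing them with the parentals, only the m allele has switched, so m is the middle locus and the order is p – m – fl.
Crossovers in the m–fl interval produce the single-crossover classes + + p and m fl + (34 + 36 = 70) plus the double crossovers (11).
RF(m–fl) = (70 + 11) / 500 = 81/500 = 0.1620 → 16.2 centimorgans.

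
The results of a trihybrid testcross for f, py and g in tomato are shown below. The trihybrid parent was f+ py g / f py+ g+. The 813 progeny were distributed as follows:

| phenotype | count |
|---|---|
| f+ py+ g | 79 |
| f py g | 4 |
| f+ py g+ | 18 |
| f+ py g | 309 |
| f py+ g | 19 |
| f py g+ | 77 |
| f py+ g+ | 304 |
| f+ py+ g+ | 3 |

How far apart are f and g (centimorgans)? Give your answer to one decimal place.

5.4 centimorgans

The two rarest classes, f py g and f+ py+ g+, are the double crossovers. Comparing them with the parentals, only the f allele has switched, so f is the middle locus and the order is g – f – py.
Crossovers in the g–f interval produce the single-crossover classes f+ py g+ and f py+ g (18 + 19 = 37) plus the double crossovers (7).
RF(g–f) = (37 + 7) / 813 = 44/813 = 0.0541 → 5.4 centimorgans.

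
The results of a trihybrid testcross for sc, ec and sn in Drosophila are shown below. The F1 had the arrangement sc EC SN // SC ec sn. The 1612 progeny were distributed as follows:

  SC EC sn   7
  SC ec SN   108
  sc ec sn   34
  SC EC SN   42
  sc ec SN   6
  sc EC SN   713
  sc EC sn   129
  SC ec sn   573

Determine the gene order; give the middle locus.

The two rarest classes, sc ec SN and SC EC sn, are the double crossovers. Comparing them with the parentals, only the ec allele has switched, so ec is the middle locus and the order is sc – ec – sn.

ec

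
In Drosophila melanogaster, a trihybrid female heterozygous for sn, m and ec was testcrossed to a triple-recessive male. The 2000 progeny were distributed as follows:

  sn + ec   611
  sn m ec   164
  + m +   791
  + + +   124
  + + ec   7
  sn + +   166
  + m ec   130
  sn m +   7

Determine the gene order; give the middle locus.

The two most frequent reciprocal classes, + m + and sn + ec, are the parental types, so the F1 was + m + / sn + ec.
The two rarest classes, sn m + and + + ec, are the double crossovers. Comparing them with the parentals, only the sn allele has switched, so sn is the middle locus and the order is m – sn – ec.

sn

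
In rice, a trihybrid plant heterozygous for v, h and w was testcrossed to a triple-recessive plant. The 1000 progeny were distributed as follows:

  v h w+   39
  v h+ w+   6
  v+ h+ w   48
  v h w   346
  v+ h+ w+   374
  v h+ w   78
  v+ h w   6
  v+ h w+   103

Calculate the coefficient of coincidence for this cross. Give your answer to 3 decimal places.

0.628

The two most frequent reciprocal classes, v+ h+ w+ and v h w, are the parental types, so the F1 was v+ h+ w+ / v h w.
The two rarest classes, v h+ w+ and v+ h w, are the double crossovers. Comparing them with the parentals, only the v allele has switched, so v is the middle locus and the order is h – v – w.
h–v: (181 + 12)/1000 = 0.1930; v–w: (87 + 12)/1000 = 0.0990.
Expected DCO frequency = 0.1930 × 0.0990 ≈ 0.01911; observed = 12/1000 ≈ 0.01200.
Coefficient of coincidence = 0.01200/0.01911 ≈ 0.628.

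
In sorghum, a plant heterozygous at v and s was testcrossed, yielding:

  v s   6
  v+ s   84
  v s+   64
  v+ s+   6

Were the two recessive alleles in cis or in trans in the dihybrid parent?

trans

The two most frequent classes are v+ s (84) and v s+ (64); these are the parental (non-recombinant) types.
So the F1 carried v+ s on one chromosome and v s+ on the other — the recessive alleles are on opposite chromosomes (trans / repulsion).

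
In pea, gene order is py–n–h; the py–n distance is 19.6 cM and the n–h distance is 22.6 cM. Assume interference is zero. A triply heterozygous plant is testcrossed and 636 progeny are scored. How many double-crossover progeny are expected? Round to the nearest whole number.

Map distances give recombination frequencies of 0.196 and 0.226 for the two intervals.
With no interference, expected double-crossover frequency = 0.196 × 0.226 = 0.04430.
Expected number = 0.04430 × 636 = 28.17 ≈ 28.

28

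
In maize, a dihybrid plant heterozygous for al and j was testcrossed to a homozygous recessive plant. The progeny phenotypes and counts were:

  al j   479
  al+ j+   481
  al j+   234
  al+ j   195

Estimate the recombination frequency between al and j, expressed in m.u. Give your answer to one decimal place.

30.9 m.u.

The two most frequent classes, al+ j+ (481) and al j (479), are the parental types, so the F1 was al+ j+ / al j.
The recombinant classes are al+ j and al j+: 195 + 234 = 429.
Recombination frequency = 429/1389 = 0.3089 ≈ 30.9%, i.e. 30.9 m.u.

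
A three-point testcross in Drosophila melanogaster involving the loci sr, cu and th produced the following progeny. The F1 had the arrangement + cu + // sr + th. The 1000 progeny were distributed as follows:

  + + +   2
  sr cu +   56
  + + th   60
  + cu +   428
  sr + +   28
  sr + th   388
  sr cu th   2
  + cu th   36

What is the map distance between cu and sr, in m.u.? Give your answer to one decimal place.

The two rarest classes, + + + and sr cu th, are the double crossovers. Comparing them with the parentals, only the cu allele has switched, so cu is the middle locus and the order is th – cu – sr.
Crossovers in the cu–sr interval produce the single-crossover classes sr cu + and + + th (56 + 60 = 116) plus the double crossovers (4).
RF(cu–sr) = (116 + 4) / 1000 = 120/1000 = 0.1200 → 12.0 m.u.

12.0 m.u.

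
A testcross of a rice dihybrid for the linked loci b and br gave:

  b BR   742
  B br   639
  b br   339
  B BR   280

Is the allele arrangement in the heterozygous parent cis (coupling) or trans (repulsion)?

The two most frequent classes are B br (639) and b BR (742); these are the parental (non-recombinant) types.
So the F1 carried B br on one chromosome and b BR on the other — the recessive alleles are on opposite chromosomes (trans / repulsion).

trans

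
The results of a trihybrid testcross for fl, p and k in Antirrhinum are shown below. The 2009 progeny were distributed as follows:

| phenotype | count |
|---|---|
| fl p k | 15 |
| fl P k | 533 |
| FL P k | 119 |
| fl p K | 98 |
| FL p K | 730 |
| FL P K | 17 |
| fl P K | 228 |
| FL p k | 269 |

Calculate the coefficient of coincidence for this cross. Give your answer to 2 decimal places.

The two most frequent reciprocal classes, fl P k and FL p K, are the parental types, so the F1 was fl P k / FL p K.
The two rarest classes, fl p k and FL P K, are the double crossovers. Comparing them with the parentals, only the p allele has switched, so p is the middle locus and the order is fl – p – k.
fl–p: (217 + 32)/2009 = 0.1239; p–k: (497 + 32)/2009 = 0.2633.
Expected DCO frequency = 0.1239 × 0.2633 ≈ 0.03262; observed = 32/2009 ≈ 0.01593.
Coefficient of coincidence = 0.01593/0.03262 ≈ 0.49.

0.49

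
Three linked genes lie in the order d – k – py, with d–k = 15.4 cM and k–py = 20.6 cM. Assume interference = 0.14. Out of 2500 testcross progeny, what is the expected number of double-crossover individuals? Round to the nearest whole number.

68

Map distances give recombination frequencies of 0.154 and 0.206 for the two intervals.
With interference 0.14 (so coincidence = 0.86), expected double-crossover frequency = 0.154 × 0.206 × 0.86 = 0.02728.
Expected number = 0.02728 × 2500 = 68.21 ≈ 68.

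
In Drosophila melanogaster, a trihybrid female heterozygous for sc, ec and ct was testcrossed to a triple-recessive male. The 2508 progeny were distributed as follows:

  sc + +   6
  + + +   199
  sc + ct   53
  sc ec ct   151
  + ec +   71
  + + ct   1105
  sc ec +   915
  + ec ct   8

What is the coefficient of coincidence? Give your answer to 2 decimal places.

0.70

The two most frequent reciprocal classes, + + ct and sc ec +, are the parental types, so the F1 was + + ct / sc ec +.
The two rarest classes, + ec ct and sc + +, are the double crossovers. Comparing them with the parentals, only the ec allele has switched, so ec is the middle locus and the order is sc – ec – ct.
sc–ec: (124 + 14)/2508 = 0.0550; ec–ct: (350 + 14)/2508 = 0.1451.
Expected DCO frequency = 0.0550 × 0.1451 ≈ 0.00798; observed = 14/2508 ≈ 0.00558.
Coefficient of coincidence = 0.00558/0.00798 ≈ 0.70.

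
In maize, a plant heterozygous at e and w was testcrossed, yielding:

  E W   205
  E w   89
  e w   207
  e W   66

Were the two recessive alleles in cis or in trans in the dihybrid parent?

cis

The two most frequent classes are E W (205) and e w (207); these are the parental (non-recombinant) types.
So the F1 carried E W on one chromosome and e w on the other — the recessive alleles are on the same chromosome (cis / coupling).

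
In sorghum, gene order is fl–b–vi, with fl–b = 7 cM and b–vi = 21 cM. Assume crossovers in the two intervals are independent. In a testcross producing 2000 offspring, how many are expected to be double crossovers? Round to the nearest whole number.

29

Map distances give recombination frequencies of 0.070 and 0.210 for the two intervals.
With no interference, expected double-crossover frequency = 0.070 × 0.210 = 0.01470.
Expected number = 0.01470 × 2000 = 29.40 ≈ 29.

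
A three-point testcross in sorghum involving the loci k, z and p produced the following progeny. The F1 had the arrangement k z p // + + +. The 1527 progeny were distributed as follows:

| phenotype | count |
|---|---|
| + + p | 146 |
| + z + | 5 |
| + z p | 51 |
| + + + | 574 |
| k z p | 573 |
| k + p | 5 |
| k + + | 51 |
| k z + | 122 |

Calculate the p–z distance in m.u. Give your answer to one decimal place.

The two rarest classes, k + p and + z +, are the double crossovers. Comparing them with the parentals, only the z allele has switched, so z is the middle locus and the order is k – z – p.
Crossovers in the z–p interval produce the single-crossover classes k z + and + + p (122 + 146 = 268) plus the double crossovers (10).
RF(z–p) = (268 + 10) / 1527 = 278/1527 = 0.1821 → 18.2 m.u.

18.2 m.u.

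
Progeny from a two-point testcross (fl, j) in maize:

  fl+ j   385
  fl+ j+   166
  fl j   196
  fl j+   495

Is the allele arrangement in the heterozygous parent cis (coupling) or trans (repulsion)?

trans

The two most frequent classes are fl+ j (385) and fl j+ (495); these are the parental (non-recombinant) types.
So the F1 carried fl+ j on one chromosome and fl j+ on the other — the recessive alleles are on opposite chromosomes (trans / repulsion).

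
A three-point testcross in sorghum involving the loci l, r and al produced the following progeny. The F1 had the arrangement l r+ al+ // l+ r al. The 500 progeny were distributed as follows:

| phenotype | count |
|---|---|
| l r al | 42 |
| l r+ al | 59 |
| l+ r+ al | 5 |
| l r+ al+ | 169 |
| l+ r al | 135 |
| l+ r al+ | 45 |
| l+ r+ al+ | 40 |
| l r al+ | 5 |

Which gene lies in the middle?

The two rarest classes, l r al+ and l+ r+ al, are the double crossovers. Comparing them with the parentals, only the r allele has switched, so r is the middle locus and the order is l – r – al.

r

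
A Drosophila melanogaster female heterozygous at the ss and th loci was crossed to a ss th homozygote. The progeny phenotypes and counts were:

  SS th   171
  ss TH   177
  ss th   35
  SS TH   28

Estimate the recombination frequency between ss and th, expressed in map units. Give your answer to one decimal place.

The two most frequent classes, SS th (171) and ss TH (177), are the parental types, so the F1 was SS th / ss TH.
The recombinant classes are SS TH and ss th: 28 + 35 = 63.
Recombination frequency = 63/411 = 0.1533 ≈ 15.3%, i.e. 15.3 map units.

15.3 map units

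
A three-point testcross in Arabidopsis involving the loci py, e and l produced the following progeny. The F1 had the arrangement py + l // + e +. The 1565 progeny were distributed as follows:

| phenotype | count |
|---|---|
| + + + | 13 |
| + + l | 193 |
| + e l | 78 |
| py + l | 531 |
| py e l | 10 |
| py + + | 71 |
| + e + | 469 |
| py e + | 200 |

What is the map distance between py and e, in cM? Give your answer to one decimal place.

The two rarest classes, py e l and + + +, are the double crossovers. Comparing them with the parentals, only the e allele has switched, so e is the middle locus and the order is l – e – py.
Crossovers in the e–py interval produce the single-crossover classes + + l and py e + (193 + 200 = 393) plus the double crossovers (23).
RF(e–py) = (393 + 23) / 1565 = 416/1565 = 0.2658 → 26.6 cM.

26.6 cM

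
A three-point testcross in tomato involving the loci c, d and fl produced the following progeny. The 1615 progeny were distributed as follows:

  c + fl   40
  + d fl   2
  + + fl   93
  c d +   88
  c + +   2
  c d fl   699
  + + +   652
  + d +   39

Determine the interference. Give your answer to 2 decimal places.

The two most frequent reciprocal classes, c d fl and + + +, are the parental types, so the F1 was c d fl / + + +.
The two rarest classes, + d fl and c + +, are the double crossovers. Comparing them with the parentals, only the c allele has switched, so c is the middle locus and the order is d – c – fl.
d–c: (79 + 4)/1615 = 0.0514; c–fl: (181 + 4)/1615 = 0.1146.
Expected DCO frequency = 0.0514 × 0.1146 ≈ 0.00589; observed = 4/1615 ≈ 0.00248.
Coefficient of coincidence = 0.00248/0.00589 ≈ 0.42; interference = 1 − 0.42 = 0.58.

0.58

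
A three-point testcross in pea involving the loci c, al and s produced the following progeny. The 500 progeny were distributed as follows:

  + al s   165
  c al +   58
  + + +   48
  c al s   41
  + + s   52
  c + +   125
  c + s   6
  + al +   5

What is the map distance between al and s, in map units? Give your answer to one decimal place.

24.2 map units

The two most frequent reciprocal classes, + al s and c + +, are the parental types, so the F1 was + al s / c + +.
The two rarest classes, + al + and c + s, are the double crossovers. Comparing them with the parentals, only the s allele has switched, so s is the middle locus and the order is c – s – al.
Crossovers in the s–al interval produce the single-crossover classes + + s and c al + (52 + 58 = 110) plus the double crossovers (11).
RF(s–al) = (110 + 11) / 500 = 121/500 = 0.2420 → 24.2 map units.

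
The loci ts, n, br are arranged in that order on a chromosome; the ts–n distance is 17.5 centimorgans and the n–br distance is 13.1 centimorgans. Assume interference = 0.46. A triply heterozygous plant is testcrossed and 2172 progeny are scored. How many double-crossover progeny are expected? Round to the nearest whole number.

Map distances give recombination frequencies of 0.175 and 0.131 for the two intervals.
With interference 0.46 (so coincidence = 0.54), expected double-crossover frequency = 0.175 × 0.131 × 0.54 = 0.01238.
Expected number = 0.01238 × 2172 = 26.89 ≈ 27.

27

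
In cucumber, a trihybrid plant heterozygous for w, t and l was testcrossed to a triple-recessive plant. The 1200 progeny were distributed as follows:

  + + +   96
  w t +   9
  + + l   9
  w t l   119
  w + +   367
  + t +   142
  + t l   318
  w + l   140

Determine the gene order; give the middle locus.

t

The two most frequent reciprocal classes, + t l and w + +, are the parental types, so the F1 was + t l / w + +.
The two rarest classes, + + l and w t +, are the double crossovers. Comparing them with the parentals, only the t allele has switched, so t is the middle locus and the order is l – t – w.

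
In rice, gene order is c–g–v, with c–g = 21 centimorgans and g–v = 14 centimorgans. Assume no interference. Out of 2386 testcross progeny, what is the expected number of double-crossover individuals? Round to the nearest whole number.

70

Map distances give recombination frequencies of 0.210 and 0.140 for the two intervals.
With no interference, expected double-crossover frequency = 0.210 × 0.140 = 0.02940.
Expected number = 0.02940 × 2386 = 70.15 ≈ 70.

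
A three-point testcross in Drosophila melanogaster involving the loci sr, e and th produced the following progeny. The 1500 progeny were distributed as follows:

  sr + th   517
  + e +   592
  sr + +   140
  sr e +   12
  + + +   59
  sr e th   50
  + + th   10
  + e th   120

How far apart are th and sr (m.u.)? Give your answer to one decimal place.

18.8 m.u.

The two most frequent reciprocal classes, + e + and sr + th, are the parental types, so the F1 was + e + / sr + th.
The two rarest classes, sr e + and + + th, are the double crossovers. Comparing them with the parentals, only the sr allele has switched, so sr is the middle locus and the order is e – sr – th.
Crossovers in the sr–th interval produce the single-crossover classes + e th and sr + + (120 + 140 = 260) plus the double crossovers (22).
RF(sr–th) = (260 + 22) / 1500 = 282/1500 = 0.1880 → 18.8 m.u.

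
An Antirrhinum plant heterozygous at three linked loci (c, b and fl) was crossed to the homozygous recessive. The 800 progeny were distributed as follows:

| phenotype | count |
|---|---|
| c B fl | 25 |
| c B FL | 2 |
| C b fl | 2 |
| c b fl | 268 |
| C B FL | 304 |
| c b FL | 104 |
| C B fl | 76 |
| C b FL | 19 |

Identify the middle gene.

c

The two most frequent reciprocal classes, C B FL and c b fl, are the parental types, so the F1 was C B FL / c b fl.
The two rarest classes, c B FL and C b fl, are the double crossovers. Comparing them with the parentals, only the c allele has switched, so c is the middle locus and the order is fl – c – b.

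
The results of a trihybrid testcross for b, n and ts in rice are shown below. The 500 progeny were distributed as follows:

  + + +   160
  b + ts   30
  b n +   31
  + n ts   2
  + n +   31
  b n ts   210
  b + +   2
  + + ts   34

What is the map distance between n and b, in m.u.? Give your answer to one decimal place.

The two most frequent reciprocal classes, + + + and b n ts, are the parental types, so the F1 was + + + / b n ts.
The two rarest classes, b + + and + n ts, are the double crossovers. Comparing them with the parentals, only the b allele has switched, so b is the middle locus and the order is n – b – ts.
Crossovers in the n–b interval produce the single-crossover classes + n + and b + ts (31 + 30 = 61) plus the double crossovers (4).
RF(n–b) = (61 + 4) / 500 = 65/500 = 0.1300 → 13.0 m.u.

13.0 m.u.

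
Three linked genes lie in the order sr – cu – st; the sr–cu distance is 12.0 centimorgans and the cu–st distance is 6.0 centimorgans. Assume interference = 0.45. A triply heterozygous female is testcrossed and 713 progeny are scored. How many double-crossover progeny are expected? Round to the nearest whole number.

3

Map distances give recombination frequencies of 0.120 and 0.060 for the two intervals.
With interference 0.45 (so coincidence = 0.55), expected double-crossover frequency = 0.120 × 0.060 × 0.55 = 0.00396.
Expected number = 0.00396 × 713 = 2.82 ≈ 3.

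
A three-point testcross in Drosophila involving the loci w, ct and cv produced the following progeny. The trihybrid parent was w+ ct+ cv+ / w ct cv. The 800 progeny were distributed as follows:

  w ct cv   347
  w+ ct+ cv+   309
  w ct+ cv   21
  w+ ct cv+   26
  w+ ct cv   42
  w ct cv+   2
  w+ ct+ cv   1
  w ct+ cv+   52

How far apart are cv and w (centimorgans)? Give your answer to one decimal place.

12.1 centimorgans

The two rarest classes, w+ ct+ cv and w ct cv+, are the double crossovers. Comparing them with the parentals, only the cv allele has switched, so cv is the middle locus and the order is w – cv – ct.
Crossovers in the w–cv interval produce the single-crossover classes w ct+ cv+ and w+ ct cv (52 + 42 = 94) plus the double crossovers (3).
RF(w–cv) = (94 + 3) / 800 = 97/800 = 0.1212 → 12.1 centimorgans.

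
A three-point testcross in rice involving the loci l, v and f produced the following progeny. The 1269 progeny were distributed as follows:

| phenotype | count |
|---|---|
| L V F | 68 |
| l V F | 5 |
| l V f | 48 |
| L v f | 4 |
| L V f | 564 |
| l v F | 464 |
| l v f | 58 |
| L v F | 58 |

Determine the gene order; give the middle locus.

The two most frequent reciprocal classes, L V f and l v F, are the parental types, so the F1 was L V f / l v F.
The two rarest classes, L v f and l V F, are the double crossovers. Comparing them with the parentals, only the v allele has switched, so v is the middle locus and the order is f – v – l.

v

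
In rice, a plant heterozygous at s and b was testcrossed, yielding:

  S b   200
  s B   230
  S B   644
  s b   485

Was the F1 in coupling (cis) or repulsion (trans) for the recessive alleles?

cis

The two most frequent classes are S B (644) and s b (485); these are the parental (non-recombinant) types.
So the F1 carried S B on one chromosome and s b on the other — the recessive alleles are on the same chromosome (cis / coupling).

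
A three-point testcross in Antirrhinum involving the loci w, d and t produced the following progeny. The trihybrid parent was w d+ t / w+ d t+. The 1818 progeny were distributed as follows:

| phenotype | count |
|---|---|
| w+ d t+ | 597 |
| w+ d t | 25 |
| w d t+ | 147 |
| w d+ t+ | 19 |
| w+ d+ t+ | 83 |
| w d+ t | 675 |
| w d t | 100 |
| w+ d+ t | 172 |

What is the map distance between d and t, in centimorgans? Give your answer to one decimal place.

The two rarest classes, w d+ t+ and w+ d t, are the double crossovers. Comparing them with the parentals, only the t allele has switched, so t is the middle locus and the order is d – t – w.
Crossovers in the d–t interval produce the single-crossover classes w d t and w+ d+ t+ (100 + 83 = 183) plus the double crossovers (44).
RF(d–t) = (183 + 44) / 1818 = 227/1818 = 0.1249 → 12.5 centimorgans.

12.5 centimorgans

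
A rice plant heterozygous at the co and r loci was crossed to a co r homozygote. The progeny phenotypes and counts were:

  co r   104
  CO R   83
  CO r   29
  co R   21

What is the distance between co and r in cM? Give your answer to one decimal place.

The two most frequent classes, CO R (83) and co r (104), are the parental types, so the F1 was CO R / co r.
The recombinant classes are CO r and co R: 29 + 21 = 50.
Recombination frequency = 50/237 = 0.2110 ≈ 21.1%, i.e. 21.1 cM.

21.1 cM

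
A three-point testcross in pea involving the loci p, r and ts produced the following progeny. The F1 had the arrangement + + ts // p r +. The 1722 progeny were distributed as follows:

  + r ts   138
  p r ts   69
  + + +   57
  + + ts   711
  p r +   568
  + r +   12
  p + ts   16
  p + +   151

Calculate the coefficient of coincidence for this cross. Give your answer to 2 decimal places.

0.99

The two rarest classes, p + ts and + r +, are the double crossovers. Comparing them with the parentals, only the p allele has switched, so p is the middle locus and the order is ts – p – r.
ts–p: (126 + 28)/1722 = 0.0894; p–r: (289 + 28)/1722 = 0.1841.
Expected DCO frequency = 0.0894 × 0.1841 ≈ 0.01646; observed = 28/1722 ≈ 0.01626.
Coefficient of coincidence = 0.01626/0.01646 ≈ 0.99.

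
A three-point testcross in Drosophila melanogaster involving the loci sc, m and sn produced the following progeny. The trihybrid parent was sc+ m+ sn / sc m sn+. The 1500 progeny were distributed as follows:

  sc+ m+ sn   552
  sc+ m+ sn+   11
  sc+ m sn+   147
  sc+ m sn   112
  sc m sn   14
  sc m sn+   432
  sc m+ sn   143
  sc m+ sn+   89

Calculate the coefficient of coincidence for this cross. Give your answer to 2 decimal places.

0.53

The two rarest classes, sc+ m+ sn+ and sc m sn, are the double crossovers. Comparing them with the parentals, only the sn allele has switched, so sn is the middle locus and the order is m – sn – sc.
m–sn: (201 + 25)/1500 = 0.1507; sn–sc: (290 + 25)/1500 = 0.2100.
Expected DCO frequency = 0.1507 × 0.2100 ≈ 0.03165; observed = 25/1500 ≈ 0.01667.
Coefficient of coincidence = 0.01667/0.03165 ≈ 0.53.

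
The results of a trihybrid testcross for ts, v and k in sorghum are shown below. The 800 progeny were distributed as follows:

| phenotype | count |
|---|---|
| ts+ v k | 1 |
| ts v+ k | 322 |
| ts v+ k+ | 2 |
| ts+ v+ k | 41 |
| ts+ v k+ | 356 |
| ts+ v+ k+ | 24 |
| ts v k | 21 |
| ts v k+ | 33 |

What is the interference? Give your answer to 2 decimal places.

The two most frequent reciprocal classes, ts v+ k and ts+ v k+, are the parental types, so the F1 was ts v+ k / ts+ v k+.
The two rarest classes, ts v+ k+ and ts+ v k, are the double crossovers. Comparing them with the parentals, only the k allele has switched, so k is the middle locus and the order is v – k – ts.
v–k: (45 + 3)/800 = 0.0600; k–ts: (74 + 3)/800 = 0.0963.
Expected DCO frequency = 0.0600 × 0.0963 ≈ 0.00578; observed = 3/800 ≈ 0.00375.
Coefficient of coincidence = 0.00375/0.00578 ≈ 0.65; interference = 1 − 0.65 = 0.35.

0.35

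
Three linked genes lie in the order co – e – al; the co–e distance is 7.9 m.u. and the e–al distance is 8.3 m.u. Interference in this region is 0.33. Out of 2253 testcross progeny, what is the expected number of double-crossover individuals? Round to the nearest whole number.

10

Map distances give recombination frequencies of 0.079 and 0.083 for the two intervals.
With interference 0.33 (so coincidence = 0.67), expected double-crossover frequency = 0.079 × 0.083 × 0.67 = 0.00439.
Expected number = 0.00439 × 2253 = 9.90 ≈ 10.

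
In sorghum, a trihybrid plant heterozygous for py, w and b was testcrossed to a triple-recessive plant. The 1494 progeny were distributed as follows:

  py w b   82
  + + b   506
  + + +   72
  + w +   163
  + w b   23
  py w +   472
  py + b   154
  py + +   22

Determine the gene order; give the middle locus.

The two most frequent reciprocal classes, py w + and + + b, are the parental types, so the F1 was py w + / + + b.
The two rarest classes, py + + and + w b, are the double crossovers. Comparing them with the parentals, only the w allele has switched, so w is the middle locus and the order is py – w – b.

w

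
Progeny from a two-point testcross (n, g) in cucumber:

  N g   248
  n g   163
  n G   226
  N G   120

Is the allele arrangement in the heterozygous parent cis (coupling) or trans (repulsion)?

trans

The two most frequent classes are N g (248) and n G (226); these are the parental (non-recombinant) types.
So the F1 carried N g on one chromosome and n G on the other — the recessive alleles are on opposite chromosomes (trans / repulsion).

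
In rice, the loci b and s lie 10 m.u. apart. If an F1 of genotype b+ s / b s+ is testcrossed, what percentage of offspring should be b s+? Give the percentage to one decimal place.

45.0%

A map distance of 10 m.u. corresponds to a recombination frequency of 0.100.
The F1 is b+ s / b s+, so b s+ is a parental gamete class with expected frequency (1 − r)/2 = 0.900/2 = 0.4500.
That is 0.4500 = 45.0% of the progeny.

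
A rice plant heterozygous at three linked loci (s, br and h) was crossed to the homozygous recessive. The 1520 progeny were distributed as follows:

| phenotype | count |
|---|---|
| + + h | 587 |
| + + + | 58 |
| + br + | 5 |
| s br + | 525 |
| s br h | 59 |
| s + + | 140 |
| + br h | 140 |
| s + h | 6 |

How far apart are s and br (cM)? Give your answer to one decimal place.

19.1 cM

The two most frequent reciprocal classes, + + h and s br +, are the parental types, so the F1 was + + h / s br +.
The two rarest classes, s + h and + br +, are the double crossovers. Comparing them with the parentals, only the s allele has switched, so s is the middle locus and the order is br – s – h.
Crossovers in the br–s interval produce the single-crossover classes + br h and s + + (140 + 140 = 280) plus the double crossovers (11).
RF(br–s) = (280 + 11) / 1520 = 291/1520 = 0.1914 → 19.1 cM.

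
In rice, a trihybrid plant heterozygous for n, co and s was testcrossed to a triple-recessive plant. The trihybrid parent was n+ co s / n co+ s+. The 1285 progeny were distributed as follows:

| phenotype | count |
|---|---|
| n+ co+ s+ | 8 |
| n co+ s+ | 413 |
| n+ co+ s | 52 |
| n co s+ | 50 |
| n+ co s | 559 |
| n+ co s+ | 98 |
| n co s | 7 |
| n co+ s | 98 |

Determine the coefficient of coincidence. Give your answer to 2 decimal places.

The two rarest classes, n co s and n+ co+ s+, are the double crossovers. Comparing them with the parentals, only the n allele has switched, so n is the middle locus and the order is s – n – co.
s–n: (196 + 15)/1285 = 0.1642; n–co: (102 + 15)/1285 = 0.0911.
Expected DCO frequency = 0.1642 × 0.0911 ≈ 0.01496; observed = 15/1285 ≈ 0.01167.
Coefficient of coincidence = 0.01167/0.01496 ≈ 0.78.

0.78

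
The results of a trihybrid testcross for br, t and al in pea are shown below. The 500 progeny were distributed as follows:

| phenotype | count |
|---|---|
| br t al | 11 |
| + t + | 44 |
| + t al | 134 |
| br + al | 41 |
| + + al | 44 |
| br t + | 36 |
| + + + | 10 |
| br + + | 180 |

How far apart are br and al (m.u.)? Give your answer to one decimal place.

The two most frequent reciprocal classes, br + + and + t al, are the parental types, so the F1 was br + + / + t al.
The two rarest classes, + + + and br t al, are the double crossovers. Comparing them with the parentals, only the br allele has switched, so br is the middle locus and the order is t – br – al.
Crossovers in the br–al interval produce the single-crossover classes br + al and + t + (41 + 44 = 85) plus the double crossovers (21).
RF(br–al) = (85 + 21) / 500 = 106/500 = 0.2120 → 21.2 m.u.

21.2 m.u.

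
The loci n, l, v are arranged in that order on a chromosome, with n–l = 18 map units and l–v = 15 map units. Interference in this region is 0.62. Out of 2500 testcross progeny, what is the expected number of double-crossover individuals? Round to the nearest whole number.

Map distances give recombination frequencies of 0.180 and 0.150 for the two intervals.
With interference 0.62 (so coincidence = 0.38), expected double-crossover frequency = 0.180 × 0.150 × 0.38 = 0.01026.
Expected number = 0.01026 × 2500 = 25.65 ≈ 26.

26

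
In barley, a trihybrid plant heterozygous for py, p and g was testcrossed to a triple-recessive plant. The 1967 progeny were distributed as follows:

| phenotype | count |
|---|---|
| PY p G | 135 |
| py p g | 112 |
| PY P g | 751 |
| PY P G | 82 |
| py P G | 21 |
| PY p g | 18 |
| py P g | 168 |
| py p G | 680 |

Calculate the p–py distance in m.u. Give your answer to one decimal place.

The two most frequent reciprocal classes, PY P g and py p G, are the parental types, so the F1 was PY P g / py p G.
The two rarest classes, PY p g and py P G, are the double crossovers. Comparing them with the parentals, only the p allele has switched, so p is the middle locus and the order is g – p – py.
Crossovers in the p–py interval produce the single-crossover classes py P g and PY p G (168 + 135 = 303) plus the double crossovers (39).
RF(p–py) = (303 + 39) / 1967 = 342/1967 = 0.1739 → 17.4 m.u.

17.4 m.u.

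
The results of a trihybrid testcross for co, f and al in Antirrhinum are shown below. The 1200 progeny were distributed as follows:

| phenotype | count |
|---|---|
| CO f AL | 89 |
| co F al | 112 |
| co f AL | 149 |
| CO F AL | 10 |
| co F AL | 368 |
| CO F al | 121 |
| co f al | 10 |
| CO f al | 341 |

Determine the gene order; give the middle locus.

co

The two most frequent reciprocal classes, co F AL and CO f al, are the parental types, so the F1 was co F AL / CO f al.
The two rarest classes, CO F AL and co f al, are the double crossovers. Comparing them with the parentals, only the co allele has switched, so co is the middle locus and the order is f – co – al.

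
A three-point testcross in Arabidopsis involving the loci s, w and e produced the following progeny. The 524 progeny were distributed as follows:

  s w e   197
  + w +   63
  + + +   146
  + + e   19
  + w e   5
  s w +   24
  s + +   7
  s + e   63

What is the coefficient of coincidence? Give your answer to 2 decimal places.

The two most frequent reciprocal classes, s w e and + + +, are the parental types, so the F1 was s w e / + + +.
The two rarest classes, + w e and s + +, are the double crossovers. Comparing them with the parentals, only the s allele has switched, so s is the middle locus and the order is w – s – e.
w–s: (126 + 12)/524 = 0.2634; s–e: (43 + 12)/524 = 0.1050.
Expected DCO frequency = 0.2634 × 0.1050 ≈ 0.02766; observed = 12/524 ≈ 0.02290.
Coefficient of coincidence = 0.02290/0.02766 ≈ 0.83.

0.83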